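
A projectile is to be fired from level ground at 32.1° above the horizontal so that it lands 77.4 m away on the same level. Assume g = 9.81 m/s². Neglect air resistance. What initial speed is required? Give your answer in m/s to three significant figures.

On level ground R = v₀² sin 2θ / g ⇒ v₀ = √(gR / sin 2θ).
v₀ = √(9.81 × 77.4 / sin 64.20°) = √(759.3 / 0.9003) = √843.36 = 29.04 m/s.

29.0 m/s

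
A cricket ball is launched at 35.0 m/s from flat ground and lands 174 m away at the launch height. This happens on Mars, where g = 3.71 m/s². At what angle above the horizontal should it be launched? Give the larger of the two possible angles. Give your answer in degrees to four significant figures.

74.10°

R = v₀² sin 2θ / g gives sin 2θ = gR/v₀² = 3.71·174/35.0² = 0.5270.
2θ = 31.80° or 180° − 31.80° = 148.2°, so θ = 15.90° or 74.10°.
The larger angle is 74.10°.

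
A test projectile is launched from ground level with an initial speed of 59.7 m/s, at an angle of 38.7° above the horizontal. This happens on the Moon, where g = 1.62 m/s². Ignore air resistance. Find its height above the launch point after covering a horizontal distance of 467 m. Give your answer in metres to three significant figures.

293 m

Resolve: vₓ = 59.70 cos 38.7° = 46.59 m/s and v_y0 = 59.70 sin 38.7° = 37.33 m/s.
x = vₓ t ⇒ t = 467/46.59 = 10.02 s.
Height: y = v_y0 t − ½ g t² = 37.33 × 10.02 − 0.8100 × 10.02² = 374.1 − 81.38 = 292.8 m.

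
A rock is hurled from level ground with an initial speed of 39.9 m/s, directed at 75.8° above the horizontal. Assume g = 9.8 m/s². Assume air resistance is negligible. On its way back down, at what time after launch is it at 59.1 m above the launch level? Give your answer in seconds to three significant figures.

5.82 s

Resolve: vₓ = 39.90 cos 75.8° = 9.788 m/s and v_y0 = 39.90 sin 75.8° = 38.68 m/s.
Require v_y0 t − ½ g t² = 59.1, i.e. 4.900 t² − 38.68 t + 59.1 = 0.
t = [38.68 ± √(38.68² − 2·9.80·59.1)] / 9.80 = (38.68 ± 18.38) / 9.80, so t = 2.071 s or t = 5.823 s.
The descending-branch root is 5.823 s.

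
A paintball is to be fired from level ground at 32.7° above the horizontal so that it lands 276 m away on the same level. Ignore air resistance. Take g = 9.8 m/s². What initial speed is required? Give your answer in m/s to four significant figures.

From R = (v₀² / g) sin 2θ: v₀ = √(gR / sin 2θ).
v₀ = √(9.80 × 276 / sin 65.40°) = √(2705 / 0.9092) = √2974.8 = 54.54 m/s.

54.54 m/s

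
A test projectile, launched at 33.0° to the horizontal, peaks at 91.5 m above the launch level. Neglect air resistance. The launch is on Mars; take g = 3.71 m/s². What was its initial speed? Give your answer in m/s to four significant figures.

At the peak v_y = 0, so v_y0 = √(2gH) = √(2 × 3.71 × 91.5) = 26.06 m/s.
v_y0 = v₀ sin θ ⇒ v₀ = 26.06 / sin 33.0° = 47.84 m/s.

47.84 m/s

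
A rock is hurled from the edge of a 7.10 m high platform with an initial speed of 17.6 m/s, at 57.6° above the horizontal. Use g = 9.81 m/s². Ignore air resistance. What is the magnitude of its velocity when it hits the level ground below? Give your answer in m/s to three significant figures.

Components: vₓ = 17.60 cos 57.6° = 9.431 m/s, v_y0 = 17.60 sin 57.6° = 14.86 m/s.
The projectile lands when y = 7.10 + (14.86) t − ½·9.81·t² = 0. Positive root: t = (14.86 + √(14.86² + 2·9.81·7.10)) / 9.81 = (14.86 + 18.98) / 9.81 = 3.449 s.
Vertical velocity at impact: v_y = v_y0 − g t = 14.86 − 9.81 × 3.449 = −18.98 m/s.
Speed: |v| = √(vₓ² + v_y²) = √(9.431² + 18.98²) = 21.19 m/s.

21.2 m/s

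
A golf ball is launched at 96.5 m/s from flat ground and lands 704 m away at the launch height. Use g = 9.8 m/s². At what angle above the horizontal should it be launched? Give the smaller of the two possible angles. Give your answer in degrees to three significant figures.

23.9°

From R = (v₀²/g) sin 2θ: sin 2θ = 9.80 × 704 / 9312.2 = 0.7409.
2θ = 47.81° or 180° − 47.81° = 132.2°, so θ = 23.90° or 66.10°.
The smaller angle is 23.90°.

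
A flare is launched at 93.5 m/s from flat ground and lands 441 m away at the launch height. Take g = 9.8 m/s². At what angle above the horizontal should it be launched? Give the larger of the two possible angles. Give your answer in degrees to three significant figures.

R = v₀² sin 2θ / g gives sin 2θ = gR/v₀² = 9.80·441/93.5² = 0.4944.
2θ = 29.63° or 180° − 29.63° = 150.4°, so θ = 14.81° or 75.19°.
The larger angle is 75.19°.

75.2°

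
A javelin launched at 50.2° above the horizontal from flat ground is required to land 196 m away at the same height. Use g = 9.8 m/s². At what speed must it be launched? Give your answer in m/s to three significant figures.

44.2 m/s

Level-ground range: R = v₀² sin(2θ)/g, so v₀ = √(gR / sin 2θ).
v₀ = √(9.80 × 196 / sin 100.4°) = √(1921 / 0.9836) = √1952.9 = 44.19 m/s.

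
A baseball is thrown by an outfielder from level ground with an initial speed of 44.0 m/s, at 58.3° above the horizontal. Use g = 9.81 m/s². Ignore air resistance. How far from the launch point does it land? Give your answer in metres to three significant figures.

Components: vₓ = 44.00 cos 58.3° = 23.12 m/s, v_y0 = 44.00 sin 58.3° = 37.44 m/s.
Flight time T = 2 v_y0 / g = 7.632 s.
Horizontal distance R = vₓ T = 23.12 × 7.632 = 176.5 m.

176 m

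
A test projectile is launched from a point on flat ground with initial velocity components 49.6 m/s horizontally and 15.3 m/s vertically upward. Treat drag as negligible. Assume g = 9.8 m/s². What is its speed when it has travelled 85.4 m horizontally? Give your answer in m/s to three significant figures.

49.6 m/s

At x = 85.4 m, t = x/vₓ = 85.4/49.60 = 1.722 s.
Vertical velocity there: v_y = v_y0 − g t = 15.30 − 9.80 × 1.722 = −1.573 m/s.
Speed: √(vₓ² + v_y²) = √(49.60² + 1.573²) = 49.62 m/s.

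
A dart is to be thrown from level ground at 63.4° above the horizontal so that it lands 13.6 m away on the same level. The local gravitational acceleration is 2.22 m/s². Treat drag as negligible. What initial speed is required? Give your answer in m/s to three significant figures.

On level ground R = v₀² sin 2θ / g ⇒ v₀ = √(gR / sin 2θ).
v₀ = √(2.22 × 13.6 / sin 126.8°) = √(30.19 / 0.8007) = √37.706 = 6.140 m/s.

6.14 m/s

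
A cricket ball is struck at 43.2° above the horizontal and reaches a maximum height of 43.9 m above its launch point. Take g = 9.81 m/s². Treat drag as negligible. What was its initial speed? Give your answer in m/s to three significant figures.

42.9 m/s

At the peak v_y = 0, so v_y0 = √(2gH) = √(2 × 9.81 × 43.9) = 29.35 m/s.
v_y0 = v₀ sin θ ⇒ v₀ = 29.35 / sin 43.2° = 42.87 m/s.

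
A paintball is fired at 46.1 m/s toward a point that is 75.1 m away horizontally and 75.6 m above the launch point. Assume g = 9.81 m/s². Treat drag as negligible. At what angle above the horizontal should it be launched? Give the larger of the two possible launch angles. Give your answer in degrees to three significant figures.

Trajectory: y = x tanθ − g x² (1 + tan²θ)/(2v₀²). With x = 75.1, y = 75.6, v₀ = 46.1, g = 9.81:
13.02 tan²θ − 75.1 tanθ + (88.62) = 0.
tanθ = [75.1 ± √(75.1² − 4 × 13.02 × (88.62))] / (2 × 13.02) = (75.1 ± 32.03) / 26.03, giving tanθ = 1.654 or 4.115.
θ = 58.85° or 76.34°; the larger is 76.34°.

76.3°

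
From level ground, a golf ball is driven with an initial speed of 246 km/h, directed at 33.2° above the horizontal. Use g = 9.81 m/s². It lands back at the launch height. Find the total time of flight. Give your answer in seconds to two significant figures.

7.6 s

Convert: 246 km/h = 246/3.6 = 68.33 m/s.
Resolve: vₓ = 68.33 cos 33.2° = 57.18 m/s and v_y0 = 68.33 sin 33.2° = 37.42 m/s.
It returns to y = 0 when t = 2 v_y0 / g = 2(37.42)/9.81 = 7.628 s.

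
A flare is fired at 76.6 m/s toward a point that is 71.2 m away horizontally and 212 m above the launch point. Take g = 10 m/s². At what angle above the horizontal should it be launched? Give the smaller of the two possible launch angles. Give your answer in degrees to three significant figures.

76.0°

Trajectory: y = x tanθ − g x² (1 + tan²θ)/(2v₀²). With x = 71.2, y = 212, v₀ = 76.6, g = 10.0:
4.320 tan²θ − 71.2 tanθ + (216.3) = 0.
tanθ = [71.2 ± √(71.2² − 4 × 4.320 × (216.3))] / (2 × 4.320) = (71.2 ± 36.49) / 8.640, giving tanθ = 4.017 or 12.46.
θ = 76.02° or 85.41°; the smaller is 76.02°.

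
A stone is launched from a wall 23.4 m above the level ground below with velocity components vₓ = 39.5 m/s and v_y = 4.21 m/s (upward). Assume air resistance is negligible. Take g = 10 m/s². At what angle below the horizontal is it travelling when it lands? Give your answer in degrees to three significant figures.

Vertical motion (up positive, ground at y = 0): 5.000 t² − (4.210) t − 23.4 = 0, so t = (4.210 + √(4.210² + 2·10.0·23.4)) / 10.0 = (4.210 + 22.04) / 10.0 = 2.625 s.
At impact: v_y = v_y0 − g t = −22.04 m/s; vₓ = 39.50 m/s.
Angle below horizontal: arctan(|v_y|/vₓ) = arctan(22.04/39.50) = 29.16°.

29.2°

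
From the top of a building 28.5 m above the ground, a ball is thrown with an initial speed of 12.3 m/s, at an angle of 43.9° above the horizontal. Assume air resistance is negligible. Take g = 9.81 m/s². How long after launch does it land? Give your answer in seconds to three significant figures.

Components: vₓ = 12.30 cos 43.9° = 8.863 m/s, v_y0 = 12.30 sin 43.9° = 8.529 m/s.
With up positive and y = 0 at the ground: y(t) = 28.5 + (8.529) t − 4.905 t². Setting y = 0 and taking the positive root: t = [8.529 + √(8.529² + 2·9.81·28.5)] / 9.81 = (8.529 + 25.14) / 9.81 = 3.432 s.

3.43 s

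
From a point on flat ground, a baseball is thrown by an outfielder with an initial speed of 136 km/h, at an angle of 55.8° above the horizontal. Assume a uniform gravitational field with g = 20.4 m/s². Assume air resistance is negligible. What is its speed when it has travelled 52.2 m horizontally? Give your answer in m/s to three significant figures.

28.4 m/s

Convert: 136 km/h = 136/3.6 = 37.78 m/s.
Resolve: vₓ = 37.78 cos 55.8° = 21.23 m/s and v_y0 = 37.78 sin 55.8° = 31.25 m/s.
Time to reach x = 52.2 m: t = x/vₓ = 52.2/21.23 = 2.458 s.
Vertical velocity there: v_y = v_y0 − g t = 31.25 − 20.4 × 2.458 = −18.90 m/s.
Speed: √(vₓ² + v_y²) = √(21.23² + 18.90²) = 28.43 m/s.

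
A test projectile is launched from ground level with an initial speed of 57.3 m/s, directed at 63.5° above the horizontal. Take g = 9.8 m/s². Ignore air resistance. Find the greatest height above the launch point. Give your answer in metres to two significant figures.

130 m

vₓ = 57.30 cos 63.5° = 25.57 m/s; v_y0 = 57.30 sin 63.5° = 51.28 m/s.
At the apex v_y = 0, so H = v_y0²/(2g) = 51.28²/19.60 = 134.2 m.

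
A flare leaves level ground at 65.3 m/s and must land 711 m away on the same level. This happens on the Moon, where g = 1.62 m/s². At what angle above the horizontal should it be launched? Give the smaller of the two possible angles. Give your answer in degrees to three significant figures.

From R = (v₀²/g) sin 2θ: sin 2θ = 1.62 × 711 / 4264.1 = 0.2701.
2θ = 15.67° or 180° − 15.67° = 164.3°, so θ = 7.836° or 82.16°.
The smaller angle is 7.836°.

7.84°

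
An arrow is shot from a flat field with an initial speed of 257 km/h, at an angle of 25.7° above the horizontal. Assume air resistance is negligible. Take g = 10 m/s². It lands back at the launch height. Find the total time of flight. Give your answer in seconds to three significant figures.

Convert: 257 km/h = 257/3.6 = 71.39 m/s.
vₓ = 71.39 cos 25.7° = 64.33 m/s; v_y0 = 71.39 sin 25.7° = 30.96 m/s.
It returns to y = 0 when t = 2 v_y0 / g = 2(30.96)/10.0 = 6.192 s.

6.19 s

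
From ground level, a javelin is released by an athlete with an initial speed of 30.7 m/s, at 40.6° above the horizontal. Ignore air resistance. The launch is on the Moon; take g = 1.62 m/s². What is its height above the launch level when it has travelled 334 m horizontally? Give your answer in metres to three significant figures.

Components: vₓ = 30.70 cos 40.6° = 23.31 m/s, v_y0 = 30.70 sin 40.6° = 19.98 m/s.
At x = 334 m, t = x/vₓ = 334/23.31 = 14.33 s.
Height: y = v_y0 t − ½ g t² = 19.98 × 14.33 − 0.8100 × 14.33² = 286.3 − 166.3 = 120.0 m.

120 m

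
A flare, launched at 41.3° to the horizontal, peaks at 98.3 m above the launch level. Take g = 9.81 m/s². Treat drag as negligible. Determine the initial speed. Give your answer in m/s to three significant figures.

66.5 m/s

At the peak v_y = 0, so v_y0 = √(2gH) = √(2 × 9.81 × 98.3) = 43.92 m/s.
v_y0 = v₀ sin θ ⇒ v₀ = 43.92 / sin 41.3° = 66.54 m/s.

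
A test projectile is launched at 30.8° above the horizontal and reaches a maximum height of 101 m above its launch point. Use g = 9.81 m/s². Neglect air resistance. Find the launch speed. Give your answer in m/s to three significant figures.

86.9 m/s

At the peak v_y = 0, so v_y0 = √(2gH) = √(2 × 9.81 × 101) = 44.52 m/s.
v_y0 = v₀ sin θ ⇒ v₀ = 44.52 / sin 30.8° = 86.94 m/s.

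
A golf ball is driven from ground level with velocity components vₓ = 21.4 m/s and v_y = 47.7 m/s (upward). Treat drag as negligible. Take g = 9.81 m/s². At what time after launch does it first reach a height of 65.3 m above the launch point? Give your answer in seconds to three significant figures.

1.65 s

Height y(t) = 47.70 t − 4.905 t² = 65.3 gives 4.905 t² − 47.70 t + 65.3 = 0.
t = [47.70 ± √(47.70² − 2·9.81·65.3)] / 9.81 = (47.70 ± 31.53) / 9.81, so t = 1.648 s or t = 8.076 s.
The first (ascending) time is 1.648 s.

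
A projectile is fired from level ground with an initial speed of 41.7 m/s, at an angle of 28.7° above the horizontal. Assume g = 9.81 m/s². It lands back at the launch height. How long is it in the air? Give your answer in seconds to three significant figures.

4.08 s

vₓ = 41.70 cos 28.7° = 36.58 m/s; v_y0 = 41.70 sin 28.7° = 20.03 m/s.
Time of flight on level ground: T = 2 v_y0 / g = 2 × 20.03 / 9.81 = 4.083 s.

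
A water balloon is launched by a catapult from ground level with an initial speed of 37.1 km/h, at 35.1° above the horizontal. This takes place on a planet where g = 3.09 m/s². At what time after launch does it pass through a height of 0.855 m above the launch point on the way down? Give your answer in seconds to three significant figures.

3.69 s

Convert: 37.1 km/h = 37.1/3.6 = 10.31 m/s.
Horizontal component vₓ = 10.31 cos 35.1° = 8.431 m/s; vertical v_y0 = 10.31 sin 35.1° = 5.926 m/s.
Require v_y0 t − ½ g t² = 0.855, i.e. 1.545 t² − 5.926 t + 0.855 = 0.
Quadratic formula: t = (5.926 ± √29.831) / 3.09 = (5.926 ± 5.462) / 3.09 → t = 0.1502 s or 3.685 s.
The descending-branch root is 3.685 s.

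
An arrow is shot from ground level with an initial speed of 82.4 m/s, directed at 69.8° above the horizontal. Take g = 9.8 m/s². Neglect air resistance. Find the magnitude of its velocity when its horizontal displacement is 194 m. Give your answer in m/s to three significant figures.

Resolve: vₓ = 82.40 cos 69.8° = 28.45 m/s and v_y0 = 82.40 sin 69.8° = 77.33 m/s.
At x = 194 m, t = x/vₓ = 194/28.45 = 6.818 s.
Vertical velocity there: v_y = v_y0 − g t = 77.33 − 9.80 × 6.818 = 10.51 m/s.
Speed: √(vₓ² + v_y²) = √(28.45² + 10.51²) = 30.33 m/s.

30.3 m/s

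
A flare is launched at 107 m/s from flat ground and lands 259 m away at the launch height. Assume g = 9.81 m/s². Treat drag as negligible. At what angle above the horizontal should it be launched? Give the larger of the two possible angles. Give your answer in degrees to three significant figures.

83.6°

From R = (v₀²/g) sin 2θ: sin 2θ = 9.81 × 259 / 11449 = 0.2219.
2θ = 12.82° or 180° − 12.82° = 167.2°, so θ = 6.411° or 83.59°.
The larger angle is 83.59°.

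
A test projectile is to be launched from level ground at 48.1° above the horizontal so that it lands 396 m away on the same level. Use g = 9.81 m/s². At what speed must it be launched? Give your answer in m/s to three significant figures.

Level-ground range: R = v₀² sin(2θ)/g, so v₀ = √(gR / sin 2θ).
v₀ = √(9.81 × 396 / sin 96.20°) = √(3885 / 0.9942) = √3907.6 = 62.51 m/s.

62.5 m/s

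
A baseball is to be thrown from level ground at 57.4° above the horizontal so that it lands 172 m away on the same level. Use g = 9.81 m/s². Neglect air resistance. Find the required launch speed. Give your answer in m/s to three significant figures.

43.1 m/s

Level-ground range: R = v₀² sin(2θ)/g, so v₀ = √(gR / sin 2θ).
v₀ = √(9.81 × 172 / sin 114.8°) = √(1687 / 0.9078) = √1858.7 = 43.11 m/s.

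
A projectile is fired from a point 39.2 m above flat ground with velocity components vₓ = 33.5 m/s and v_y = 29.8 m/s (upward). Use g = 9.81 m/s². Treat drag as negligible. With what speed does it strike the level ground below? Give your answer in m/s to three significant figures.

With up positive and y = 0 at the ground: y(t) = 39.2 + (29.80) t − 4.905 t². Setting y = 0 and taking the positive root: t = [29.80 + √(29.80² + 2·9.81·39.2)] / 9.81 = (29.80 + 40.71) / 9.81 = 7.187 s.
Vertical velocity at impact: v_y = v_y0 − g t = 29.80 − 9.81 × 7.187 = −40.71 m/s.
Speed: |v| = √(vₓ² + v_y²) = √(33.50² + 40.71²) = 52.72 m/s.

52.7 m/s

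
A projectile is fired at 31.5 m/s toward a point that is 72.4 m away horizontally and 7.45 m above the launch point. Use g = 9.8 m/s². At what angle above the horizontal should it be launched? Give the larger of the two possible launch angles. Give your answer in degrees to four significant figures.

Trajectory: y = x tanθ − g x² (1 + tan²θ)/(2v₀²). With x = 72.4, y = 7.45, v₀ = 31.5, g = 9.80:
25.89 tan²θ − 72.4 tanθ + (33.34) = 0.
tanθ = [72.4 ± √(72.4² − 4 × 25.89 × (33.34))] / (2 × 25.89) = (72.4 ± 42.31) / 51.77, giving tanθ = 0.5812 or 2.216.
θ = 30.17° or 65.71°; the larger is 65.71°.

65.71°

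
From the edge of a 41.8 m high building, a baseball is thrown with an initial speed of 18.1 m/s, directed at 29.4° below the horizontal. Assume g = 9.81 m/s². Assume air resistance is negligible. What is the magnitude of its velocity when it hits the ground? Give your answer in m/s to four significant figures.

33.88 m/s

vₓ = 18.10 cos 29.4° = 15.77 m/s; v_y0 = −8.885 m/s (downward).
Vertical motion (up positive, ground at y = 0): 4.905 t² − (−8.885) t − 41.8 = 0, so t = (−8.885 + √(8.885² + 2·9.81·41.8)) / 9.81 = (−8.885 + 29.98) / 9.81 = 2.151 s.
Vertical velocity at impact: v_y = v_y0 − g t = −8.885 − 9.81 × 2.151 = −29.98 m/s.
Speed: |v| = √(vₓ² + v_y²) = √(15.77² + 29.98²) = 33.88 m/s.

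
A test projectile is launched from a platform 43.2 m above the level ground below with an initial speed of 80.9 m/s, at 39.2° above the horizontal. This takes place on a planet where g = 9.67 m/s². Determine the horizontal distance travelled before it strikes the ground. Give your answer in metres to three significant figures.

Components: vₓ = 80.90 cos 39.2° = 62.69 m/s, v_y0 = 80.90 sin 39.2° = 51.13 m/s.
With up positive and y = 0 at the ground: y(t) = 43.2 + (51.13) t − 4.835 t². Setting y = 0 and taking the positive root: t = [51.13 + √(51.13² + 2·9.67·43.2)] / 9.67 = (51.13 + 58.74) / 9.67 = 11.36 s.
Horizontal distance: R = vₓ t = 62.69 × 11.36 = 712.3 m.

712 m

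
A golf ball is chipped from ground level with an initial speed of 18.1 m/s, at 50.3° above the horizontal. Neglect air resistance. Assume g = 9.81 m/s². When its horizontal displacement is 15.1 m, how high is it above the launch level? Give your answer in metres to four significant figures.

9.821 m

Components: vₓ = 18.10 cos 50.3° = 11.56 m/s, v_y0 = 18.10 sin 50.3° = 13.93 m/s.
Time to reach x = 15.1 m: t = x/vₓ = 15.1/11.56 = 1.306 s.
Height: y = v_y0 t − ½ g t² = 13.93 × 1.306 − 4.905 × 1.306² = 18.19 − 8.367 = 9.821 m.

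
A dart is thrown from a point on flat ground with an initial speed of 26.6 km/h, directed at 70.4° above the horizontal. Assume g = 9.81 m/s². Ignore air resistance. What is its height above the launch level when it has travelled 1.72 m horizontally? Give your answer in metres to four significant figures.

Convert: 26.6 km/h = 26.6/3.6 = 7.389 m/s.
Components: vₓ = 7.389 cos 70.4° = 2.479 m/s, v_y0 = 7.389 sin 70.4° = 6.961 m/s.
At x = 1.72 m, t = x/vₓ = 1.72/2.479 = 0.6939 s.
Height: y = v_y0 t − ½ g t² = 6.961 × 0.6939 − 4.905 × 0.6939² = 4.830 − 2.362 = 2.468 m.

2.468 m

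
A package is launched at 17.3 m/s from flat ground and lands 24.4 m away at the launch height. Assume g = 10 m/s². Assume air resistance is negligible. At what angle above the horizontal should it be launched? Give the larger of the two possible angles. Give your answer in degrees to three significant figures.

62.7°

Level-ground range R = v₀² sin(2θ)/g ⇒ sin(2θ) = gR/v₀² = 10.0 × 24.4 / 17.3² = 0.8153.
2θ = 54.61° or 180° − 54.61° = 125.4°, so θ = 27.31° or 62.69°.
The larger angle is 62.69°.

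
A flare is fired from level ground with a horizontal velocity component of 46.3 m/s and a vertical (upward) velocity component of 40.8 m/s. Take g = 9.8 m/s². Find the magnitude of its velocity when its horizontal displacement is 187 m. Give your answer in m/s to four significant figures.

Time to reach x = 187 m: t = x/vₓ = 187/46.30 = 4.039 s.
Vertical velocity there: v_y = v_y0 − g t = 40.80 − 9.80 × 4.039 = 1.219 m/s.
Speed: √(vₓ² + v_y²) = √(46.30² + 1.219²) = 46.32 m/s.

46.32 m/s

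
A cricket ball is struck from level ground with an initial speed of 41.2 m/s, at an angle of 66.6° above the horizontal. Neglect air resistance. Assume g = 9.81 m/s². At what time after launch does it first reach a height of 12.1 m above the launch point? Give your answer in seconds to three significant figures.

0.335 s

Horizontal component vₓ = 41.20 cos 66.6° = 16.36 m/s; vertical v_y0 = 41.20 sin 66.6° = 37.81 m/s.
Require v_y0 t − ½ g t² = 12.1, i.e. 4.905 t² − 37.81 t + 12.1 = 0.
Quadratic formula: t = (37.81 ± √1192.3) / 9.81 = (37.81 ± 34.53) / 9.81 → t = 0.3345 s or 7.374 s.
The first (ascending) time is 0.3345 s.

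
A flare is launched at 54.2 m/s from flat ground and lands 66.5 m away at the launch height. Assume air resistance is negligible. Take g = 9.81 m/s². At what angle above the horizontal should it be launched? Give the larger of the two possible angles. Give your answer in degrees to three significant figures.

83.6°

Level-ground range R = v₀² sin(2θ)/g ⇒ sin(2θ) = gR/v₀² = 9.81 × 66.5 / 54.2² = 0.2221.
2θ = 12.83° or 180° − 12.83° = 167.2°, so θ = 6.415° or 83.58°.
The larger angle is 83.58°.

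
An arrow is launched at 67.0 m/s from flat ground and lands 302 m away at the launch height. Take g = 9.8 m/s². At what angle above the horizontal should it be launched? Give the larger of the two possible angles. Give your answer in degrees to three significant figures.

From R = (v₀²/g) sin 2θ: sin 2θ = 9.80 × 302 / 4489.0 = 0.6593.
2θ = 41.25° or 180° − 41.25° = 138.8°, so θ = 20.62° or 69.38°.
The larger angle is 69.38°.

69.4°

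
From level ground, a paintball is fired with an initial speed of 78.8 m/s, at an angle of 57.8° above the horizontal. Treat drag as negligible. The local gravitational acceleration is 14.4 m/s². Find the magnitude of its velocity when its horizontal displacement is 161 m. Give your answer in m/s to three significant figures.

43.5 m/s

Resolve: vₓ = 78.80 cos 57.8° = 41.99 m/s and v_y0 = 78.80 sin 57.8° = 66.68 m/s.
At x = 161 m, t = x/vₓ = 161/41.99 = 3.834 s.
Vertical velocity there: v_y = v_y0 − g t = 66.68 − 14.4 × 3.834 = 11.47 m/s.
Speed: √(vₓ² + v_y²) = √(41.99² + 11.47²) = 43.53 m/s.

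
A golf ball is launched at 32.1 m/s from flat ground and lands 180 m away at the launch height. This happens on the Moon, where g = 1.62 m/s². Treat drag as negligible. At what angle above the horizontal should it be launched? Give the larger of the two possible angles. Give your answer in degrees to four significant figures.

Level-ground range R = v₀² sin(2θ)/g ⇒ sin(2θ) = gR/v₀² = 1.62 × 180 / 32.1² = 0.2830.
2θ = 16.44° or 180° − 16.44° = 163.6°, so θ = 8.219° or 81.78°.
The larger angle is 81.78°.

81.78°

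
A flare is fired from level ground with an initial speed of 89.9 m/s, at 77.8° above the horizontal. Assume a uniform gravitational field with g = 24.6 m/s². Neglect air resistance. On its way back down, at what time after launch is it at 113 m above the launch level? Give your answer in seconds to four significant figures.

5.462 s

Resolve: vₓ = 89.90 cos 77.8° = 19.00 m/s and v_y0 = 89.90 sin 77.8° = 87.87 m/s.
Height y(t) = 87.87 t − 12.30 t² = 113 gives 12.30 t² − 87.87 t + 113 = 0.
Quadratic formula: t = (87.87 ± √2161.5) / 24.6 = (87.87 ± 46.49) / 24.6 → t = 1.682 s or 5.462 s.
The descending-branch root is 5.462 s.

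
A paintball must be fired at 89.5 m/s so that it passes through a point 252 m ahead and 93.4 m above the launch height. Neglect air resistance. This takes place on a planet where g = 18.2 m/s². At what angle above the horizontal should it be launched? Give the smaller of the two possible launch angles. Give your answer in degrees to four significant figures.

41.26°

Trajectory: y = x tanθ − g x² (1 + tan²θ)/(2v₀²). With x = 252, y = 93.4, v₀ = 89.5, g = 18.2:
72.14 tan²θ − 252 tanθ + (165.5) = 0.
tanθ = [252 ± √(252² − 4 × 72.14 × (165.5))] / (2 × 72.14) = (252 ± 125.4) / 144.3, giving tanθ = 0.8772 or 2.616.
θ = 41.26° or 69.08°; the smaller is 41.26°.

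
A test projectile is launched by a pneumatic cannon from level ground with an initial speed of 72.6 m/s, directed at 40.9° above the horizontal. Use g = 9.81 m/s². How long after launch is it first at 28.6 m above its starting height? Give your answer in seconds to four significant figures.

0.6445 s

Horizontal component vₓ = 72.60 cos 40.9° = 54.87 m/s; vertical v_y0 = 72.60 sin 40.9° = 47.53 m/s.
Set y = v_y0 t − ½ g t² = 28.6: 4.905 t² − 47.53 t + 28.6 = 0.
t = [47.53 ± √(47.53² − 2·9.81·28.6)] / 9.81 = (47.53 ± 41.21) / 9.81, so t = 0.6445 s or t = 9.046 s.
The first (ascending) time is 0.6445 s.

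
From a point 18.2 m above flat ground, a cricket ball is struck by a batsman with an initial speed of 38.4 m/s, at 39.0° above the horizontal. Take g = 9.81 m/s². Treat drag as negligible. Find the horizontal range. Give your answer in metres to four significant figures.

166.8 m

Components: vₓ = 38.40 cos 39.0° = 29.84 m/s, v_y0 = 38.40 sin 39.0° = 24.17 m/s.
Vertical motion (up positive, ground at y = 0): 4.905 t² − (24.17) t − 18.2 = 0, so t = (24.17 + √(24.17² + 2·9.81·18.2)) / 9.81 = (24.17 + 30.68) / 9.81 = 5.591 s.
Horizontal distance: R = vₓ t = 29.84 × 5.591 = 166.8 m.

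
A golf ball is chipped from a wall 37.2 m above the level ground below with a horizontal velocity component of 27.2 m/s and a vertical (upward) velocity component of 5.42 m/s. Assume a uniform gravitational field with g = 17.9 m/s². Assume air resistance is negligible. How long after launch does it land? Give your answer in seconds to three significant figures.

2.36 s

The projectile lands when y = 37.2 + (5.420) t − ½·17.9·t² = 0. Positive root: t = (5.420 + √(5.420² + 2·17.9·37.2)) / 17.9 = (5.420 + 36.89) / 17.9 = 2.364 s.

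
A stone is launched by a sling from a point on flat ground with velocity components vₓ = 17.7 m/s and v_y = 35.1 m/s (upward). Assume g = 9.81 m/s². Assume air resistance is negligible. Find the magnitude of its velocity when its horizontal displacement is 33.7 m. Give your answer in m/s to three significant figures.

24.1 m/s

Time to reach x = 33.7 m: t = x/vₓ = 33.7/17.70 = 1.904 s.
Vertical velocity there: v_y = v_y0 − g t = 35.10 − 9.81 × 1.904 = 16.42 m/s.
Speed: √(vₓ² + v_y²) = √(17.70² + 16.42²) = 24.14 m/s.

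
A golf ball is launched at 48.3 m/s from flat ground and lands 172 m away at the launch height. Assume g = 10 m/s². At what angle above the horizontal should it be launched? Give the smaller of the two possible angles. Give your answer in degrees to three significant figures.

23.8°

From R = (v₀²/g) sin 2θ: sin 2θ = 10.0 × 172 / 2332.9 = 0.7373.
2θ = 47.50° or 180° − 47.50° = 132.5°, so θ = 23.75° or 66.25°.
The smaller angle is 23.75°.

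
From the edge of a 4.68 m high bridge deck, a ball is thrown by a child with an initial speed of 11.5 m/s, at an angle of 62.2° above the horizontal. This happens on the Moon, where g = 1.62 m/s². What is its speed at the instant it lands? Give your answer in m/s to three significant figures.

12.1 m/s

vₓ = 11.50 cos 62.2° = 5.363 m/s; v_y0 = 11.50 sin 62.2° = 10.17 m/s.
With up positive and y = 0 at the ground: y(t) = 4.68 + (10.17) t − 0.8100 t². Setting y = 0 and taking the positive root: t = [10.17 + √(10.17² + 2·1.62·4.68)] / 1.62 = (10.17 + 10.89) / 1.62 = 13.00 s.
Vertical velocity at impact: v_y = v_y0 − g t = 10.17 − 1.62 × 13.00 = −10.89 m/s.
Speed: |v| = √(vₓ² + v_y²) = √(5.363² + 10.89²) = 12.14 m/s.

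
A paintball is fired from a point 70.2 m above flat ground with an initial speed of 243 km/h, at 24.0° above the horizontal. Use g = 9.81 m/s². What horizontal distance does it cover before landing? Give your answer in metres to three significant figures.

463 m

Convert: 243 km/h = 243/3.6 = 67.50 m/s.
Resolve: vₓ = 67.50 cos 24.0° = 61.66 m/s and v_y0 = 67.50 sin 24.0° = 27.45 m/s.
With up positive and y = 0 at the ground: y(t) = 70.2 + (27.45) t − 4.905 t². Setting y = 0 and taking the positive root: t = [27.45 + √(27.45² + 2·9.81·70.2)] / 9.81 = (27.45 + 46.16) / 9.81 = 7.504 s.
Horizontal distance: R = vₓ t = 61.66 × 7.504 = 462.8 m.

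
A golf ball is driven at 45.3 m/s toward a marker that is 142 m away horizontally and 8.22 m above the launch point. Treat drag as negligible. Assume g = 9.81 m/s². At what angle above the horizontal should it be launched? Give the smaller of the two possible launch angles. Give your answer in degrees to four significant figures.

Trajectory: y = x tanθ − g x² (1 + tan²θ)/(2v₀²). With x = 142, y = 8.22, v₀ = 45.3, g = 9.81:
48.20 tan²θ − 142 tanθ + (56.42) = 0.
tanθ = [142 ± √(142² − 4 × 48.20 × (56.42))] / (2 × 48.20) = (142 ± 96.37) / 96.39, giving tanθ = 0.4734 or 2.473.
θ = 25.33° or 67.98°; the smaller is 25.33°.

25.33°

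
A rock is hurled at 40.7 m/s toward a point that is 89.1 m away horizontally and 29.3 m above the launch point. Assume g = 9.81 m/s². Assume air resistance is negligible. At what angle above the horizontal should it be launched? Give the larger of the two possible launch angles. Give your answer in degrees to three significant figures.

Trajectory: y = x tanθ − g x² (1 + tan²θ)/(2v₀²). With x = 89.1, y = 29.3, v₀ = 40.7, g = 9.81:
23.51 tan²θ − 89.1 tanθ + (52.81) = 0.
tanθ = [89.1 ± √(89.1² − 4 × 23.51 × (52.81))] / (2 × 23.51) = (89.1 ± 54.53) / 47.01, giving tanθ = 0.7353 or 3.055.
θ = 36.33° or 71.87°; the larger is 71.87°.

71.9°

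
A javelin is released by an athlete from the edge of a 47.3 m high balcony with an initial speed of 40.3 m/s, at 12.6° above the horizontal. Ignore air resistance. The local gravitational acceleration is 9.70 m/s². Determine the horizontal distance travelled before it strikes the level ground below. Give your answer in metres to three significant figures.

Horizontal component vₓ = 40.30 cos 12.6° = 39.33 m/s; vertical v_y0 = 40.30 sin 12.6° = 8.791 m/s.
With up positive and y = 0 at the ground: y(t) = 47.3 + (8.791) t − 4.850 t². Setting y = 0 and taking the positive root: t = [8.791 + √(8.791² + 2·9.70·47.3)] / 9.70 = (8.791 + 31.54) / 9.70 = 4.158 s.
Horizontal distance: R = vₓ t = 39.33 × 4.158 = 163.5 m.

164 m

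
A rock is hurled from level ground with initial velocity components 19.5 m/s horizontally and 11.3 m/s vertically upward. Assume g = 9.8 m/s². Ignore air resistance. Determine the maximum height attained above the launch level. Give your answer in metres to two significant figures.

6.5 m

Peak height H = v_y0² / (2g) = 127.69 / 19.60 = 6.515 m.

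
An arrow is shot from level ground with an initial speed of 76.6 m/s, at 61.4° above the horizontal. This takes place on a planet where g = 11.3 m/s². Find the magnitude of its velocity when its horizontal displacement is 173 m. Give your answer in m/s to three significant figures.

Resolve: vₓ = 76.60 cos 61.4° = 36.67 m/s and v_y0 = 76.60 sin 61.4° = 67.25 m/s.
Time to reach x = 173 m: t = x/vₓ = 173/36.67 = 4.718 s.
Vertical velocity there: v_y = v_y0 − g t = 67.25 − 11.3 × 4.718 = 13.94 m/s.
Speed: √(vₓ² + v_y²) = √(36.67² + 13.94²) = 39.23 m/s.

39.2 m/s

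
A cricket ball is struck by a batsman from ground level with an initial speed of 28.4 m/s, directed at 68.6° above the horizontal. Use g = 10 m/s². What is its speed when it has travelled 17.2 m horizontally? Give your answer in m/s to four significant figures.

Resolve: vₓ = 28.40 cos 68.6° = 10.36 m/s and v_y0 = 28.40 sin 68.6° = 26.44 m/s.
x = vₓ t ⇒ t = 17.2/10.36 = 1.660 s.
Vertical velocity there: v_y = v_y0 − g t = 26.44 − 10.0 × 1.660 = 9.844 m/s.
Speed: √(vₓ² + v_y²) = √(10.36² + 9.844²) = 14.29 m/s.

14.29 m/s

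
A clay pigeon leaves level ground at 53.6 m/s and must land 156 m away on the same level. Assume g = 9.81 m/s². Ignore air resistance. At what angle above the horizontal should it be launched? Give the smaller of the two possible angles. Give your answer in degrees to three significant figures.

16.1°

From R = (v₀²/g) sin 2θ: sin 2θ = 9.81 × 156 / 2873.0 = 0.5327.
2θ = 32.19° or 180° − 32.19° = 147.8°, so θ = 16.09° or 73.91°.
The smaller angle is 16.09°.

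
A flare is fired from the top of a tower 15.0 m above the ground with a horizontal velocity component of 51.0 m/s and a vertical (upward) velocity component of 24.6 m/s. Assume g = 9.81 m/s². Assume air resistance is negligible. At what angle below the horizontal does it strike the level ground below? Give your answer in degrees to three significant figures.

30.5°

With up positive and y = 0 at the ground: y(t) = 15.0 + (24.60) t − 4.905 t². Setting y = 0 and taking the positive root: t = [24.60 + √(24.60² + 2·9.81·15.0)] / 9.81 = (24.60 + 29.99) / 9.81 = 5.565 s.
At impact: v_y = v_y0 − g t = −29.99 m/s; vₓ = 51.00 m/s.
Angle below horizontal: arctan(|v_y|/vₓ) = arctan(29.99/51.00) = 30.46°.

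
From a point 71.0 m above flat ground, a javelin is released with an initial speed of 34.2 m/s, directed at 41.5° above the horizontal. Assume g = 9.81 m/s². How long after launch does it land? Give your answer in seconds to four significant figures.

vₓ = 34.20 cos 41.5° = 25.61 m/s; v_y0 = 34.20 sin 41.5° = 22.66 m/s.
Vertical motion (up positive, ground at y = 0): 4.905 t² − (22.66) t − 71.0 = 0, so t = (22.66 + √(22.66² + 2·9.81·71.0)) / 9.81 = (22.66 + 43.66) / 9.81 = 6.761 s.

6.761 s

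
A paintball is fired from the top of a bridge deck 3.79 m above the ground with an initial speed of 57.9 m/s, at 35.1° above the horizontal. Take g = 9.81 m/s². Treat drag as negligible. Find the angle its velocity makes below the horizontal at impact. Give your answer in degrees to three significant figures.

vₓ = 57.90 cos 35.1° = 47.37 m/s; v_y0 = 57.90 sin 35.1° = 33.29 m/s.
With up positive and y = 0 at the ground: y(t) = 3.79 + (33.29) t − 4.905 t². Setting y = 0 and taking the positive root: t = [33.29 + √(33.29² + 2·9.81·3.79)] / 9.81 = (33.29 + 34.39) / 9.81 = 6.900 s.
At impact: v_y = v_y0 − g t = −34.39 m/s; vₓ = 47.37 m/s.
Angle below horizontal: arctan(|v_y|/vₓ) = arctan(34.39/47.37) = 35.98°.

36.0°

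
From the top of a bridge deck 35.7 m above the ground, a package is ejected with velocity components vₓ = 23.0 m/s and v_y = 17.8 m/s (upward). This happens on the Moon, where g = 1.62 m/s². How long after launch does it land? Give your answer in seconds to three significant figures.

23.8 s

The projectile lands when y = 35.7 + (17.80) t − ½·1.62·t² = 0. Positive root: t = (17.80 + √(17.80² + 2·1.62·35.7)) / 1.62 = (17.80 + 20.80) / 1.62 = 23.83 s.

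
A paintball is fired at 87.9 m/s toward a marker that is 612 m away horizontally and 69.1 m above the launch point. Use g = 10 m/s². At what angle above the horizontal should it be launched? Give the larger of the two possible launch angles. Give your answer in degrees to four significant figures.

61.19°

Trajectory: y = x tanθ − g x² (1 + tan²θ)/(2v₀²). With x = 612, y = 69.1, v₀ = 87.9, g = 10.0:
242.4 tan²θ − 612 tanθ + (311.5) = 0.
tanθ = [612 ± √(612² − 4 × 242.4 × (311.5))] / (2 × 242.4) = (612 ± 269.4) / 484.8, giving tanθ = 0.7068 or 1.818.
θ = 35.25° or 61.19°; the larger is 61.19°.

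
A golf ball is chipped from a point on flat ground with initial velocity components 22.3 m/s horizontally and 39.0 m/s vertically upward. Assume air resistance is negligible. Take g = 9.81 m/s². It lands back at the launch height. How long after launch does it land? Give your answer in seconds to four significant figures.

7.951 s

It returns to y = 0 when t = 2 v_y0 / g = 2(39.00)/9.81 = 7.951 s.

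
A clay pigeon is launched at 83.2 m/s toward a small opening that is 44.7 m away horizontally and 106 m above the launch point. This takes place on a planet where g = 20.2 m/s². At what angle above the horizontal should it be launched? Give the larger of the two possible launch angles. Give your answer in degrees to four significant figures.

Trajectory: y = x tanθ − g x² (1 + tan²θ)/(2v₀²). With x = 44.7, y = 106, v₀ = 83.2, g = 20.2:
2.915 tan²θ − 44.7 tanθ + (108.9) = 0.
tanθ = [44.7 ± √(44.7² − 4 × 2.915 × (108.9))] / (2 × 2.915) = (44.7 ± 26.98) / 5.831, giving tanθ = 3.039 or 12.29.
θ = 71.79° or 85.35°; the larger is 85.35°.

85.35°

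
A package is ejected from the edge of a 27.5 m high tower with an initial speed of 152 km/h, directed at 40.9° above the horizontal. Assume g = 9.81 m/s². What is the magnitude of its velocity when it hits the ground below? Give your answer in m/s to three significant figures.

Convert: 152 km/h = 152/3.6 = 42.22 m/s.
vₓ = 42.22 cos 40.9° = 31.91 m/s; v_y0 = 42.22 sin 40.9° = 27.64 m/s.
Vertical motion (up positive, ground at y = 0): 4.905 t² − (27.64) t − 27.5 = 0, so t = (27.64 + √(27.64² + 2·9.81·27.5)) / 9.81 = (27.64 + 36.11) / 9.81 = 6.499 s.
Vertical velocity at impact: v_y = v_y0 − g t = 27.64 − 9.81 × 6.499 = −36.11 m/s.
Speed: |v| = √(vₓ² + v_y²) = √(31.91² + 36.11²) = 48.19 m/s.

48.2 m/s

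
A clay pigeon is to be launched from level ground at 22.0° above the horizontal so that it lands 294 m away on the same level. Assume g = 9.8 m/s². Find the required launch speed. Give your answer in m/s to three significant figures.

Level-ground range: R = v₀² sin(2θ)/g, so v₀ = √(gR / sin 2θ).
v₀ = √(9.80 × 294 / sin 44.00°) = √(2881 / 0.6947) = √4147.7 = 64.40 m/s.

64.4 m/s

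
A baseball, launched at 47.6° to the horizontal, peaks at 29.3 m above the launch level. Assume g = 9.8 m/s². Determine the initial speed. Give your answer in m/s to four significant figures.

At the peak v_y = 0, so v_y0 = √(2gH) = √(2 × 9.80 × 29.3) = 23.96 m/s.
v_y0 = v₀ sin θ ⇒ v₀ = 23.96 / sin 47.6° = 32.45 m/s.

32.45 m/s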